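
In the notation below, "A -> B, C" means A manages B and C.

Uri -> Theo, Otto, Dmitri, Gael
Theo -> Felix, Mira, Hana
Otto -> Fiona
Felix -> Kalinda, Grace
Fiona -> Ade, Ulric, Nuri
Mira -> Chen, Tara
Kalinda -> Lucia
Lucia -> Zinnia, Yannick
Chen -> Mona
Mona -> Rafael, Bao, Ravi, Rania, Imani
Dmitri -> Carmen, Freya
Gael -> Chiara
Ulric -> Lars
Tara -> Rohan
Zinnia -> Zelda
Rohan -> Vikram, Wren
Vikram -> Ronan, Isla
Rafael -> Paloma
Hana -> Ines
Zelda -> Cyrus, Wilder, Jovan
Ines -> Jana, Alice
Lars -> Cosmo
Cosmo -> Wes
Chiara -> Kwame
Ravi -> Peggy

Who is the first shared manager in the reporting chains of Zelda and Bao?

Zelda's chain of managers is Zinnia, Lucia, Kalinda, Felix, Theo, Uri. Bao's chain of managers is Mona, Chen, Mira, Theo, Uri. The first manager that appears in both chains is Theo.

Theo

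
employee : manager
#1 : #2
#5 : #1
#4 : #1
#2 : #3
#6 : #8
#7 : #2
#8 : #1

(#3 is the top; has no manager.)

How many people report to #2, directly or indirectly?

#2 directly manages #1, #7. Under #1: #4, #8, #6, #5 (4). #7 has no reports. So #2's organization is 2 direct reports plus everyone under them: 5 + 1 = 6.

6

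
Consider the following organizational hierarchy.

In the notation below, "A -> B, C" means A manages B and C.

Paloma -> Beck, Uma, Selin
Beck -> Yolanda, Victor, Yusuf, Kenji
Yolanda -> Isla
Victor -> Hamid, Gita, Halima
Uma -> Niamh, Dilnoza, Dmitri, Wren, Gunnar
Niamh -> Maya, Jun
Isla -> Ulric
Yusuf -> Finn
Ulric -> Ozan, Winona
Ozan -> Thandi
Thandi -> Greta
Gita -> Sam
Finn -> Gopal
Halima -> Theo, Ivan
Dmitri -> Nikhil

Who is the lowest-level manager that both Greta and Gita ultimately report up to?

Beck

Greta's chain of managers is Thandi, Ozan, Ulric, Isla, Yolanda, Beck, Paloma. Gita's chain of managers is Victor, Beck, Paloma. The first manager that appears in both chains is Beck.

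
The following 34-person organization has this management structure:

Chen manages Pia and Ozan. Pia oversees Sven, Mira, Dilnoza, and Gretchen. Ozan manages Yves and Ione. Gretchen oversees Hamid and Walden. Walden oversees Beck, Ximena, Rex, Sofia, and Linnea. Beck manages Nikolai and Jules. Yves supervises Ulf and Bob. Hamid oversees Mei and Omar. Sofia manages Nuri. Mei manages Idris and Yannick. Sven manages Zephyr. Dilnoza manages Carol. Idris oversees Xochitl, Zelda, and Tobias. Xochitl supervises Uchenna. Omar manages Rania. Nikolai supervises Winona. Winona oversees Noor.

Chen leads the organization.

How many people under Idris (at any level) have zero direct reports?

The people in Idris's organization with no one reporting to them are Tobias, Zelda, Uchenna. That is 3.

3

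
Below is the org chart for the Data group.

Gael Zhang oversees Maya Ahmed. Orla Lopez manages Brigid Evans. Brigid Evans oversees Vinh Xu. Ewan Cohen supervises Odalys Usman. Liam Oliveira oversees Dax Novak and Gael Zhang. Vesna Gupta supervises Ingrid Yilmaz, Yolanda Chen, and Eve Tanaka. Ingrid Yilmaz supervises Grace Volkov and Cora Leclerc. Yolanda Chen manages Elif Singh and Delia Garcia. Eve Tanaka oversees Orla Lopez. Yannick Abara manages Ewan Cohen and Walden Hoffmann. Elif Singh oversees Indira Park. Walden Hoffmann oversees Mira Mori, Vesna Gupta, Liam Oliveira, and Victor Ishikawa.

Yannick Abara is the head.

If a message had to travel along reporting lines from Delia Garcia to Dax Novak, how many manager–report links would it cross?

5

Delia Garcia is 3 levels below Walden Hoffmann, and Dax Novak is 2 levels below Walden Hoffmann (their lowest common manager). The shortest path runs up from Delia Garcia to Walden Hoffmann and back down to Dax Novak: 3 + 2 = 5 links.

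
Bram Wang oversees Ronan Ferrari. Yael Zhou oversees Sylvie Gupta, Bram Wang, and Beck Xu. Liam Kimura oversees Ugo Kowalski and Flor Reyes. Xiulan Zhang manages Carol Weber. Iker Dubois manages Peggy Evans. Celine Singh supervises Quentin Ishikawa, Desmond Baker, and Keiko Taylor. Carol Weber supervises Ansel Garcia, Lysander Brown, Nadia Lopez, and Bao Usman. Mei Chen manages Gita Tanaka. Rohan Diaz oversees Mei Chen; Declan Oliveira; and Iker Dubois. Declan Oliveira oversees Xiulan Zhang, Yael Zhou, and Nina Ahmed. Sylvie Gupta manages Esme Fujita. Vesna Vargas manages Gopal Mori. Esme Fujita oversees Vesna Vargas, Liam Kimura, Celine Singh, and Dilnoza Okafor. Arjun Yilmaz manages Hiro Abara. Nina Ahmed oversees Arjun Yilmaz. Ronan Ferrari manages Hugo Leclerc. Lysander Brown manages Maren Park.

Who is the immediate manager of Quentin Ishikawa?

Quentin Ishikawa reports directly to Celine Singh.

Celine Singh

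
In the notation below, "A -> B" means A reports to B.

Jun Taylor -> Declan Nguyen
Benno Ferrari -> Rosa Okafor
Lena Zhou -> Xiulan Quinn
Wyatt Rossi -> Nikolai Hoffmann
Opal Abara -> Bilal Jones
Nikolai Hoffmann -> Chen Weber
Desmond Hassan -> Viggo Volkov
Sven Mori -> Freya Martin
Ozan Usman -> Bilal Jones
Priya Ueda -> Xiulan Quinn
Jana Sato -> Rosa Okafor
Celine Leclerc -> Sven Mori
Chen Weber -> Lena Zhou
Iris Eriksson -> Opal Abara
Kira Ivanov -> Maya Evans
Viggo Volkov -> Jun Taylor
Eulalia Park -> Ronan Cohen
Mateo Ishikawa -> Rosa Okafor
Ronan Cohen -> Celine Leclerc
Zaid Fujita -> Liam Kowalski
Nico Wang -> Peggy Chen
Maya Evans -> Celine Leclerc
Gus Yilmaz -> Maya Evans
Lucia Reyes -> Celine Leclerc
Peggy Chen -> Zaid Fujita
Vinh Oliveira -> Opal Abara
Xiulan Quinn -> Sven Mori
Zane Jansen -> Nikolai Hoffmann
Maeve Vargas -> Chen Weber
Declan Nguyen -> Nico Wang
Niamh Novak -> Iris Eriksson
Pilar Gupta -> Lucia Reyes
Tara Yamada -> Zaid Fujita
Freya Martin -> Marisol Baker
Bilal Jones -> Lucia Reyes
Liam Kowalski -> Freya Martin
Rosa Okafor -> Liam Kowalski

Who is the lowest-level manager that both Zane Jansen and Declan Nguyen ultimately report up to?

Freya Martin

Zane Jansen's chain of managers is Nikolai Hoffmann, Chen Weber, Lena Zhou, Xiulan Quinn, Sven Mori, Freya Martin, Marisol Baker. Declan Nguyen's chain of managers is Nico Wang, Peggy Chen, Zaid Fujita, Liam Kowalski, Freya Martin, Marisol Baker. The first manager that appears in both chains is Freya Martin.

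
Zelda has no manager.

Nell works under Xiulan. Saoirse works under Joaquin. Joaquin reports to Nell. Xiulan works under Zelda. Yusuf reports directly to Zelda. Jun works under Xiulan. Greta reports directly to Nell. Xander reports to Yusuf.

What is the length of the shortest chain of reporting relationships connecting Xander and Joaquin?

Xander is 2 levels below Zelda, and Joaquin is 3 levels below Zelda (their lowest common manager). The shortest path runs up from Xander to Zelda and back down to Joaquin: 2 + 3 = 5 links.

5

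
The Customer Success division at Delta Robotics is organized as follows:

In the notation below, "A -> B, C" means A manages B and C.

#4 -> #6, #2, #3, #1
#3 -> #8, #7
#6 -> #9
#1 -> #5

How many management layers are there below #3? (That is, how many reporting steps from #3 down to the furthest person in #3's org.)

The longest chain under #3 runs #3 → #7, which is 1 level below #3.

1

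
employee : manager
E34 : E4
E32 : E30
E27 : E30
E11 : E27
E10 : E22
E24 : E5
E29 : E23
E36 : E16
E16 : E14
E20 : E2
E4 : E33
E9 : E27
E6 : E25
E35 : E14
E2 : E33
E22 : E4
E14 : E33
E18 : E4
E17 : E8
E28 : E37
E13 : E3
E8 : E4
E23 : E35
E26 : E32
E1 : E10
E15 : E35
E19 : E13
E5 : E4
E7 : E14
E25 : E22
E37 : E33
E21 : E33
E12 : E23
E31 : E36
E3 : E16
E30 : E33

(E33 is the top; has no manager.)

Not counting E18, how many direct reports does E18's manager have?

4

E18 reports to E4. E4's other direct reports are E22, E5, E8, E34 — 4 peers.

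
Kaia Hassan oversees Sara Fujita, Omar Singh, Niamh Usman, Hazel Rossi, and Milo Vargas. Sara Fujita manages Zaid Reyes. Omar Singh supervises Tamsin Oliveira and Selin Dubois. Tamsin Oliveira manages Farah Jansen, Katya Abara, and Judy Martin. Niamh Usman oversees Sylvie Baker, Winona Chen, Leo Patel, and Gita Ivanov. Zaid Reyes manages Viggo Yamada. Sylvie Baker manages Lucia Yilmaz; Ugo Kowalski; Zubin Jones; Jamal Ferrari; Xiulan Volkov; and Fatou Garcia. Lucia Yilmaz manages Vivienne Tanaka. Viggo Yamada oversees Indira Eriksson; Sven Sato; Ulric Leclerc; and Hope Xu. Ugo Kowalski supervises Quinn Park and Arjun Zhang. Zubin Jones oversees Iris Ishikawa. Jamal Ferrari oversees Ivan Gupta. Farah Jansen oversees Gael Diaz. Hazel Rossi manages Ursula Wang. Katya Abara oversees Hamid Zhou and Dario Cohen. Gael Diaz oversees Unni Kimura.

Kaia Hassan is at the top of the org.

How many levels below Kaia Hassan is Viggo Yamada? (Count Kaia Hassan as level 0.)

3

Chain from Viggo Yamada up to Kaia Hassan: Viggo Yamada → Zaid Reyes → Sara Fujita → Kaia Hassan. That is 3 steps up, so Viggo Yamada is 3 levels below Kaia Hassan.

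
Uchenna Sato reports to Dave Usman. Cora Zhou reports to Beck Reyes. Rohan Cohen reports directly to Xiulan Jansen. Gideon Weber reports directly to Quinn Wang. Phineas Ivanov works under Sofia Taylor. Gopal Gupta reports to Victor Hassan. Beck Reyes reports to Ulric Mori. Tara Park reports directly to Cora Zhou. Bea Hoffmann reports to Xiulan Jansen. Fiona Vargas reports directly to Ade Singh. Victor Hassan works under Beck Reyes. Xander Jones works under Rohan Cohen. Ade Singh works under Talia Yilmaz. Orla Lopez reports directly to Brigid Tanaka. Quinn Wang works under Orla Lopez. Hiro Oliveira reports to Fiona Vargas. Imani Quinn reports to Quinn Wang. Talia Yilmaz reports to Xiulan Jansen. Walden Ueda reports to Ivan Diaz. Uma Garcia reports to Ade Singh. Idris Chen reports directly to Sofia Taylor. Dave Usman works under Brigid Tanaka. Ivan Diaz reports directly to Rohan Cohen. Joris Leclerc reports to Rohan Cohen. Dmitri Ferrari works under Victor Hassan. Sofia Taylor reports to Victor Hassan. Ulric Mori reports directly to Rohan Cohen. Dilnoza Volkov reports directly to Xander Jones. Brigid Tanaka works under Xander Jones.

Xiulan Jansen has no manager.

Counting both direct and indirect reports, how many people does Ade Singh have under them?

3

Ade Singh directly manages Fiona Vargas, Uma Garcia. Under Fiona Vargas: Hiro Oliveira (1). Uma Garcia has no reports. So Ade Singh's organization is 2 direct reports plus everyone under them: 2 + 1 = 3.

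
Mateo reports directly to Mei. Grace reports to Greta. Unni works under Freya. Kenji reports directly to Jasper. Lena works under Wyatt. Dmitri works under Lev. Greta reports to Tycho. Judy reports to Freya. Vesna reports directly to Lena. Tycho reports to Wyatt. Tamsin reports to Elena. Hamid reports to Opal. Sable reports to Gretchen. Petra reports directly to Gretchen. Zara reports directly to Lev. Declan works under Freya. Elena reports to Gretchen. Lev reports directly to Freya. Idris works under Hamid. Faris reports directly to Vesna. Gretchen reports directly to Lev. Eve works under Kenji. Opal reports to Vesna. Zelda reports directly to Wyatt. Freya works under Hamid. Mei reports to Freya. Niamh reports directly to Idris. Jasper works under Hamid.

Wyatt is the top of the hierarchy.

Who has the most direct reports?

Direct-report counts: Wyatt has 3; Tycho has 1; Greta has 1; Lena has 1; Vesna has 2; Opal has 1; Hamid has 3; Idris has 1; Jasper has 1; Kenji has 1; Freya has 5; Mei has 1; Lev has 3; Gretchen has 3; Elena has 1. The largest is 5, held by Freya.

Freya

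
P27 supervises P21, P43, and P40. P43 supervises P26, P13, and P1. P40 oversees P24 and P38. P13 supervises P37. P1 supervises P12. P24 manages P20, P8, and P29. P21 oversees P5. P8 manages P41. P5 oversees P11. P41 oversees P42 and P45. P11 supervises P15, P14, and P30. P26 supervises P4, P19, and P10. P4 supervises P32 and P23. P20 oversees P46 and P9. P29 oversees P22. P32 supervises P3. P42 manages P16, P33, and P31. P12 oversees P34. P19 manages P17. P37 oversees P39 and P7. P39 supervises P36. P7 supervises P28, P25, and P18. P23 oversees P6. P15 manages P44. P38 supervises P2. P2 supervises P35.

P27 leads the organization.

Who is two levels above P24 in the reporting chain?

P27

P24 reports to P40, and P40 reports to P27. So P24's skip-level manager is P27.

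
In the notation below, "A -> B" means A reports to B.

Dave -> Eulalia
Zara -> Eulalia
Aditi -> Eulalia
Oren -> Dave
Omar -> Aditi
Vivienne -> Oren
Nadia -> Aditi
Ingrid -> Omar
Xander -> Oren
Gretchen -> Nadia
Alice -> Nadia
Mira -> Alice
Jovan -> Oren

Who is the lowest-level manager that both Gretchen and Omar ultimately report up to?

Aditi

Gretchen's chain of managers is Nadia, Aditi, Eulalia. Omar's chain of managers is Aditi, Eulalia. The first manager that appears in both chains is Aditi.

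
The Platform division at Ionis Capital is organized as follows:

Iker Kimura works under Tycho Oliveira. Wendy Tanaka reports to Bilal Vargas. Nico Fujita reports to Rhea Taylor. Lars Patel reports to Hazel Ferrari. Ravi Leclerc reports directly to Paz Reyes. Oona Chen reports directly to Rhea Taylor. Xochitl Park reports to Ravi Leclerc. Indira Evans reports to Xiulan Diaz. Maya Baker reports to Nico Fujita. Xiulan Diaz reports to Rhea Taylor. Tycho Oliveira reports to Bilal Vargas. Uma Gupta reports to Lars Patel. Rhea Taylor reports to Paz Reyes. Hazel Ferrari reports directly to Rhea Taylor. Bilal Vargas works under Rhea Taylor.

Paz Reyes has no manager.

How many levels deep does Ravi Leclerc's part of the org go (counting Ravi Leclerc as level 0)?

1

The longest chain under Ravi Leclerc runs Ravi Leclerc → Xochitl Park, which is 1 level below Ravi Leclerc.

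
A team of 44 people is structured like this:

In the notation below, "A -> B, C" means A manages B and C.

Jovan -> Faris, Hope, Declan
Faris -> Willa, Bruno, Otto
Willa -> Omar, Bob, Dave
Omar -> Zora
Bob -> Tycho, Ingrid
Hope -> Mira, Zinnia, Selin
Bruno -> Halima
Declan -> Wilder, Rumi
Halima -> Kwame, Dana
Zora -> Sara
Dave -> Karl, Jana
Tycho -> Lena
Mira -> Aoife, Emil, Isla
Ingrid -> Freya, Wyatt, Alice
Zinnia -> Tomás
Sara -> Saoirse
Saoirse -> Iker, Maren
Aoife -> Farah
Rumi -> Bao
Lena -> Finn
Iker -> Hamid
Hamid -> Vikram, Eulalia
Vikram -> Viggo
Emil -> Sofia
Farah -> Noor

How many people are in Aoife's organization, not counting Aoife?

Aoife directly manages Farah. Under Farah: Noor (1). That's 2 in total.

2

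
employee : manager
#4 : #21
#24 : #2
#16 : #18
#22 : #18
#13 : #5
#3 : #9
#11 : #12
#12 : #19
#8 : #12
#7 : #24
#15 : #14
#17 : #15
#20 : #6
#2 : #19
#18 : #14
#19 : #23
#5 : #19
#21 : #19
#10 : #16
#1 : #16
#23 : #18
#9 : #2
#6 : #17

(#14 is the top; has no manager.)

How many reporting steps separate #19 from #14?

Chain from #19 up to #14: #19 → #23 → #18 → #14. That is 3 steps up, so #19 is 3 levels below #14.

3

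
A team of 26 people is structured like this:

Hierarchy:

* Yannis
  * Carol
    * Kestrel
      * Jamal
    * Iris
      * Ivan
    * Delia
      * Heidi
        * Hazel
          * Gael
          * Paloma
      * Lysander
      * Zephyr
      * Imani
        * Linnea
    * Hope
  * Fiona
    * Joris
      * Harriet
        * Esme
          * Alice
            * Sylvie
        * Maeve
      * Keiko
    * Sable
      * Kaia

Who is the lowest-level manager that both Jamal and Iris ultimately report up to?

Carol

Jamal's chain of managers is Kestrel, Carol, Yannis. Iris's chain of managers is Carol, Yannis. The first manager that appears in both chains is Carol.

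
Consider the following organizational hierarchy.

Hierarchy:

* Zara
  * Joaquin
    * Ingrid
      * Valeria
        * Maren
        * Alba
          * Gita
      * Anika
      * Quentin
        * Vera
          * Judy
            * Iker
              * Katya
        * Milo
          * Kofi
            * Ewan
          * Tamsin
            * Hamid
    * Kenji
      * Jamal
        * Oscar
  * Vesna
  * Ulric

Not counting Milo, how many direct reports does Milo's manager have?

Milo reports to Quentin. Quentin's other direct reports are Vera — 1 peer.

1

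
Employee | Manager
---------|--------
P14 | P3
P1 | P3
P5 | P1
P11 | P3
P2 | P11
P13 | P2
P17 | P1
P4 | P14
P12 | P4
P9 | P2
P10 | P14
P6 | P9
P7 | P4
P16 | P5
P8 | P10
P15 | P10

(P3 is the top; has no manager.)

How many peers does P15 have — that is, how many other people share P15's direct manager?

1

P15 reports to P10. P10's other direct reports are P8 — 1 peer.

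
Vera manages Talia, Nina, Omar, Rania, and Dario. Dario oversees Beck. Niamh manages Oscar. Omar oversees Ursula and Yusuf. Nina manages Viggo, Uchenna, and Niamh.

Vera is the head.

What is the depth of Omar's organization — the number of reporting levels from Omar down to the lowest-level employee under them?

The longest chain under Omar runs Omar → Yusuf, which is 1 level below Omar.

1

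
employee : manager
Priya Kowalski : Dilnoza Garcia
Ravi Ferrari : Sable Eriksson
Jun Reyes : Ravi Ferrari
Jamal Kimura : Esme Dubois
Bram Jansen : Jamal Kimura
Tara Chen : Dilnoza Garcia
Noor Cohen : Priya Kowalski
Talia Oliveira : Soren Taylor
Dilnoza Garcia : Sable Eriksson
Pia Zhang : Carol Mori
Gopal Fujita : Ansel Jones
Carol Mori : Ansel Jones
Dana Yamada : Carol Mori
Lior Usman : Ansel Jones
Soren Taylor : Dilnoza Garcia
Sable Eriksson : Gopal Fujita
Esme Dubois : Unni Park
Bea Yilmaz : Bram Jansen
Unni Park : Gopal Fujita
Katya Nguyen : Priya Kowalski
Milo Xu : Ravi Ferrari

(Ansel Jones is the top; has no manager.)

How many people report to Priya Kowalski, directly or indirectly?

Priya Kowalski directly manages Noor Cohen, Katya Nguyen. Noor Cohen has no reports. Katya Nguyen has no reports. So Priya Kowalski's organization is 2 direct reports plus everyone under them: 1 + 1 = 2.

2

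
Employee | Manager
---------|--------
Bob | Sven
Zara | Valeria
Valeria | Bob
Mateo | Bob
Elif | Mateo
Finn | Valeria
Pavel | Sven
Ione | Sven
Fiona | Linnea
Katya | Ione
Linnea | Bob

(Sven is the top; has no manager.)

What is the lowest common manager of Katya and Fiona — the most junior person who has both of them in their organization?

Sven

Katya's chain of managers is Ione, Sven. Fiona's chain of managers is Linnea, Bob, Sven. The first manager that appears in both chains is Sven.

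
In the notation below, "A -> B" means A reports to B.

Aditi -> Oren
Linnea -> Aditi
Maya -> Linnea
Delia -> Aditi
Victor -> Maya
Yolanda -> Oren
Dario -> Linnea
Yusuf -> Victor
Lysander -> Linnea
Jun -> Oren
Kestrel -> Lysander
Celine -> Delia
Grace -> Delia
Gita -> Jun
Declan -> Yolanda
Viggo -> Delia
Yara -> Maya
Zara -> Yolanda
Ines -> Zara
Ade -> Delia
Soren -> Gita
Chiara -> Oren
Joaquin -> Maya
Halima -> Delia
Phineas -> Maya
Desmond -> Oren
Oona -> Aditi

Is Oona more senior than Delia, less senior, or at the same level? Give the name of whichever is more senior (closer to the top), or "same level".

same level

Both Oona and Delia are 2 levels below Oren.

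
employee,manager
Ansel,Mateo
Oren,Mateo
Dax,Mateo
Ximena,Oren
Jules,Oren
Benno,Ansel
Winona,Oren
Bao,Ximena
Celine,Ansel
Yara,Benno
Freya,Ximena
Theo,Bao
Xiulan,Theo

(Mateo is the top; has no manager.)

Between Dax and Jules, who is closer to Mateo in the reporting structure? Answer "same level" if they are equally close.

Dax is 1 level below Mateo; Jules is 2. Dax is higher.

Dax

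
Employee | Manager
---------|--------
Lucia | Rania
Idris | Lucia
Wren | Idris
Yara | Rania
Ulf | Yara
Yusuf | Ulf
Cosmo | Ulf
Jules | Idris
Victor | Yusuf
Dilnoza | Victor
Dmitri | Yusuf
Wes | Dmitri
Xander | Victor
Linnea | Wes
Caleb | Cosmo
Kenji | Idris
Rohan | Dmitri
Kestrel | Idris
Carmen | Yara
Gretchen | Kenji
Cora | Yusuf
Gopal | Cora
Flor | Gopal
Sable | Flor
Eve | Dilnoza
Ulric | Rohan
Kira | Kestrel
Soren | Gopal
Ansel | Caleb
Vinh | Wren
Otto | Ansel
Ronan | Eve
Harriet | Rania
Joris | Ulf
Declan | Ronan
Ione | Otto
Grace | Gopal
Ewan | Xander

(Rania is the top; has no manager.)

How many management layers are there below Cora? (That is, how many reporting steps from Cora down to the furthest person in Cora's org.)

The longest chain under Cora runs Cora → Gopal → Flor → Sable, which is 3 levels below Cora.

3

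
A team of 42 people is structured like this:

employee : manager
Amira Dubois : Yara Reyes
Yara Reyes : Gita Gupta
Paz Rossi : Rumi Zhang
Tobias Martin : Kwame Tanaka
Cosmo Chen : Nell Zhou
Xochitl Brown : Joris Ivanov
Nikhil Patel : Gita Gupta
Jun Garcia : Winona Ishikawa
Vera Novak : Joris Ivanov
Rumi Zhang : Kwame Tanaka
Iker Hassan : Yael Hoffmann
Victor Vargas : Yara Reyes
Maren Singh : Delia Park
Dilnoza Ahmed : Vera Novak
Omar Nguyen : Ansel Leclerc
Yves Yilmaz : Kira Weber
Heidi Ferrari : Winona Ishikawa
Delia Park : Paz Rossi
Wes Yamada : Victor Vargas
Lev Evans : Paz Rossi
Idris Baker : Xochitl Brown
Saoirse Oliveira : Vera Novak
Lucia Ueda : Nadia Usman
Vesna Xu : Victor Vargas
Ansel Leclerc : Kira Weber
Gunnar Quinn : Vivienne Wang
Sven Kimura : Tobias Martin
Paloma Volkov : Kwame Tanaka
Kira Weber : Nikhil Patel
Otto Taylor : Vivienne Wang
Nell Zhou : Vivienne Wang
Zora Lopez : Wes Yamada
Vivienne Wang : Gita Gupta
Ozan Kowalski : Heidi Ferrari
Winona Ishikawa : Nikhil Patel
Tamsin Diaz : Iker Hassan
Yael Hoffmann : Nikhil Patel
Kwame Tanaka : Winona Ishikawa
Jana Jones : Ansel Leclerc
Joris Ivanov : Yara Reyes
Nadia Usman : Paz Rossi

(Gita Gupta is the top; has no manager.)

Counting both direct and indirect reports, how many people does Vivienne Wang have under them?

Vivienne Wang directly manages Gunnar Quinn, Nell Zhou, Otto Taylor. Gunnar Quinn has no reports. Under Nell Zhou: Cosmo Chen (1). Otto Taylor has no reports. So Vivienne Wang's organization is 3 direct reports plus everyone under them: 1 + 2 + 1 = 4.

4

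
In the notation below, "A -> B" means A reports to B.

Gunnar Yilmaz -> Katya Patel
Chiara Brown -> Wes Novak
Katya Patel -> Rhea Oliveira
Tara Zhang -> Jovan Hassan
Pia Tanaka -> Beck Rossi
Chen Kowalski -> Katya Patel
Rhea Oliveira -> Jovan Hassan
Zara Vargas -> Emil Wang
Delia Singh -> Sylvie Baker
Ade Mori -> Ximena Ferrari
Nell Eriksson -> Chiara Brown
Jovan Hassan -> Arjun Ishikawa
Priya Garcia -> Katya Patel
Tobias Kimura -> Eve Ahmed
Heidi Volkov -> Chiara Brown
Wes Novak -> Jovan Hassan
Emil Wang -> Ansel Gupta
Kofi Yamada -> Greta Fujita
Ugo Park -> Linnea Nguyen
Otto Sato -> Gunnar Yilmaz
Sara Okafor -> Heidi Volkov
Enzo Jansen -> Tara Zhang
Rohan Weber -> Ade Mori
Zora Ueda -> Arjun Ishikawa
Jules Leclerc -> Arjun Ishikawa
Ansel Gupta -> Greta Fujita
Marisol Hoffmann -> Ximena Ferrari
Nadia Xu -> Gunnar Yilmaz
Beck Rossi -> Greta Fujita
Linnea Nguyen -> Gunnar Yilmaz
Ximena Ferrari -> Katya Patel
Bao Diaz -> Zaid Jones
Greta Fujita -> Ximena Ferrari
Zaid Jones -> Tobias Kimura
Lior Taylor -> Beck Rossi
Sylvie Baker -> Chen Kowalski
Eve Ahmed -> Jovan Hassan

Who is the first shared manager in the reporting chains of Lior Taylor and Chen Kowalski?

Lior Taylor's chain of managers is Beck Rossi, Greta Fujita, Ximena Ferrari, Katya Patel, Rhea Oliveira, Jovan Hassan, Arjun Ishikawa. Chen Kowalski's chain of managers is Katya Patel, Rhea Oliveira, Jovan Hassan, Arjun Ishikawa. The first manager that appears in both chains is Katya Patel.

Katya Patel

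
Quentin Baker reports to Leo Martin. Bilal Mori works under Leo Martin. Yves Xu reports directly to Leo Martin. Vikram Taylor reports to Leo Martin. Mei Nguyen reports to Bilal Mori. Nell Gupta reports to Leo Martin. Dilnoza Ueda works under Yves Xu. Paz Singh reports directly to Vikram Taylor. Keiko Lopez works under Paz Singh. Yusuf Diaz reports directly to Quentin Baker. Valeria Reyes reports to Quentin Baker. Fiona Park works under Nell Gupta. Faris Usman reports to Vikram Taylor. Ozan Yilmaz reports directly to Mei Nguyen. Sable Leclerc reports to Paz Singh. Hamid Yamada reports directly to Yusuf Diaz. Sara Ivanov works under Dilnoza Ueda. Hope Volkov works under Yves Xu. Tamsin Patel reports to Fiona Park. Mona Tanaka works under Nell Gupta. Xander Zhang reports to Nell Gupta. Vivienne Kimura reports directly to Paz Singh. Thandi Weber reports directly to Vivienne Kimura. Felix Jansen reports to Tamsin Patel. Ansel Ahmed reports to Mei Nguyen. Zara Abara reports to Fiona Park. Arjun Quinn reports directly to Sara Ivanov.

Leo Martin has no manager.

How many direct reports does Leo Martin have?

Leo Martin directly manages Quentin Baker, Bilal Mori, Yves Xu, Vikram Taylor, Nell Gupta. That is 5 direct reports.

5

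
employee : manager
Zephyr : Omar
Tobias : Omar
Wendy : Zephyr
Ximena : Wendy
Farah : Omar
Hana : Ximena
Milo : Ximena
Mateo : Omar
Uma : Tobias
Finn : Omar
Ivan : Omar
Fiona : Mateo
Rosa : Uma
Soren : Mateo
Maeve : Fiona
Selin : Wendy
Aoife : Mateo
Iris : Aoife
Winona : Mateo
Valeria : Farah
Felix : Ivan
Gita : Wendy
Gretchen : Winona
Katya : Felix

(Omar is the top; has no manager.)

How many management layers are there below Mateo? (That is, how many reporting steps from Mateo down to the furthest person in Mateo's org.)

2

The longest chain under Mateo runs Mateo → Winona → Gretchen, which is 2 levels below Mateo.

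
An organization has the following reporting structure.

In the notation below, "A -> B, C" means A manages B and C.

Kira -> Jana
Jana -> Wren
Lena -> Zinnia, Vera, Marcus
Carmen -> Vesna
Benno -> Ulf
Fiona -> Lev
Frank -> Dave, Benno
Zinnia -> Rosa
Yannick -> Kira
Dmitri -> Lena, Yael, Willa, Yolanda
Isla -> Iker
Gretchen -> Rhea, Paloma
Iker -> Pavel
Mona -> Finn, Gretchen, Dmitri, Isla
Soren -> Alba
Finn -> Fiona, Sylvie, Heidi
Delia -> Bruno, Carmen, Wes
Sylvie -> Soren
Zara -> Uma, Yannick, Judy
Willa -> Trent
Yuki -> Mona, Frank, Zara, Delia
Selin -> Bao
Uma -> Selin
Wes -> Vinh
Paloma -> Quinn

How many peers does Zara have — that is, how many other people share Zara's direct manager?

3

Zara reports to Yuki. Yuki's other direct reports are Mona, Frank, Delia — 3 peers.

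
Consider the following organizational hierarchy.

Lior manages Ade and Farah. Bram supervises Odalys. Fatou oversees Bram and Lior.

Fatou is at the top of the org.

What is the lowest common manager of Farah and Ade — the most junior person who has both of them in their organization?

Lior

Farah's chain of managers is Lior, Fatou. Ade's chain of managers is Lior, Fatou. The first manager that appears in both chains is Lior.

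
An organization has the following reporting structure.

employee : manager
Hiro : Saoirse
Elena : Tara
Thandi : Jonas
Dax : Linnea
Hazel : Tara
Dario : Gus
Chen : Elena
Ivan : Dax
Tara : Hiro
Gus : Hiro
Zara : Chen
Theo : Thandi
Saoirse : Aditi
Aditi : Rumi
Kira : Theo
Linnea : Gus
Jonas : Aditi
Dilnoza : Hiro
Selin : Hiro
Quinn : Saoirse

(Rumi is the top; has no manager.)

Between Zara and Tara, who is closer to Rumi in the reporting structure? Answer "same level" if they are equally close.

Tara

Zara is 7 levels below Rumi; Tara is 4. Tara is higher.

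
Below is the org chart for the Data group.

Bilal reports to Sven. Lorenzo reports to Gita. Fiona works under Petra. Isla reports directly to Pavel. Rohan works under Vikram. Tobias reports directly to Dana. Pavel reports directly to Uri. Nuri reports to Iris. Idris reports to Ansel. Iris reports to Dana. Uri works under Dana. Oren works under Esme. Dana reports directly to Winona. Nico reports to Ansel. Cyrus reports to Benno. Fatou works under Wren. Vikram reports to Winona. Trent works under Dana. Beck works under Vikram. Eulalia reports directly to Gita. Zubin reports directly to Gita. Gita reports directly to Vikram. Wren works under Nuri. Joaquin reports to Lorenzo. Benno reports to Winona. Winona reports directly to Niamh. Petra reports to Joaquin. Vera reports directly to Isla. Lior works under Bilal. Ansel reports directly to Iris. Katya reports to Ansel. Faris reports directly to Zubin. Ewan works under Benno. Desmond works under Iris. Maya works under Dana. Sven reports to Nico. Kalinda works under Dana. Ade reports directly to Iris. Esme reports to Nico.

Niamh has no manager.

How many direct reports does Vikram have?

Vikram directly manages Gita, Rohan, Beck. That is 3 direct reports.

3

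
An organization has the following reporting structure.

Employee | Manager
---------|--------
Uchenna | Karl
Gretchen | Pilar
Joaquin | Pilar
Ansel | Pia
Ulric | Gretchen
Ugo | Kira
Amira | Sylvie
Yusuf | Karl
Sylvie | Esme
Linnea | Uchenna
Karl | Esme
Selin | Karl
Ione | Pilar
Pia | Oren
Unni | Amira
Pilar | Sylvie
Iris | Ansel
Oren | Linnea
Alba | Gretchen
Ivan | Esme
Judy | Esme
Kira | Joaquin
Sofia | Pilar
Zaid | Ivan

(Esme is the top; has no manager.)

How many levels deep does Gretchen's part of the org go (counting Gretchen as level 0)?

The longest chain under Gretchen runs Gretchen → Ulric, which is 1 level below Gretchen.

1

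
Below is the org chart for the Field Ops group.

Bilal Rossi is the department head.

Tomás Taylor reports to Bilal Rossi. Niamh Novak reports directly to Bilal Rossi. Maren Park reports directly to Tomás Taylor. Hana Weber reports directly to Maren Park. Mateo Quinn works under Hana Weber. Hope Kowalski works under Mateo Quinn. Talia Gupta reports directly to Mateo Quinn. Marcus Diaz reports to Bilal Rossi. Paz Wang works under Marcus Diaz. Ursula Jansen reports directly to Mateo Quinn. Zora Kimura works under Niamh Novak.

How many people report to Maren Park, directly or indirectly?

5

Maren Park directly manages Hana Weber. Under Hana Weber: Mateo Quinn, Ursula Jansen, Talia Gupta, Hope Kowalski (4). That's 5 in total.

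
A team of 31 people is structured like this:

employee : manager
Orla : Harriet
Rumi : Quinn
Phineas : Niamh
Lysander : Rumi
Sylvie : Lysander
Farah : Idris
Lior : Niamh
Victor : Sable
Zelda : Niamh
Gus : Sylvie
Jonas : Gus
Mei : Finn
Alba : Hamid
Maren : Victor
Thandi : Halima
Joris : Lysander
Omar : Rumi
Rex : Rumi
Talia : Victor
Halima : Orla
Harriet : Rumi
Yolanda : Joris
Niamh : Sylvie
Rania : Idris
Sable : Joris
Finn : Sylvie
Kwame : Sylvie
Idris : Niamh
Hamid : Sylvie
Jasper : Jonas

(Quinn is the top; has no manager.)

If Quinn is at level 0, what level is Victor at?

Chain from Victor up to Quinn: Victor → Sable → Joris → Lysander → Rumi → Quinn. That is 5 steps up, so Victor is 5 levels below Quinn.

5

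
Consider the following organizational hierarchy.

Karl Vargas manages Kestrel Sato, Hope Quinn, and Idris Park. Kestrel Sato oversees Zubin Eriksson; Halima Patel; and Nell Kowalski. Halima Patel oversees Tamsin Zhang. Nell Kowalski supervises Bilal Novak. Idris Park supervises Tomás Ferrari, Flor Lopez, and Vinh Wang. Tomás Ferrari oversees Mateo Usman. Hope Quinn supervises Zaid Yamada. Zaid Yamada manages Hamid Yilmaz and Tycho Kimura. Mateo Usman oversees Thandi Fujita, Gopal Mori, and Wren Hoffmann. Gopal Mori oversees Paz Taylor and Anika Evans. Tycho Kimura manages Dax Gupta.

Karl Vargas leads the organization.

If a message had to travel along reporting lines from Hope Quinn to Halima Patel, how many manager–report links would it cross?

3

Hope Quinn is 1 level below Karl Vargas, and Halima Patel is 2 levels below Karl Vargas (their lowest common manager). The shortest path runs up from Hope Quinn to Karl Vargas and back down to Halima Patel: 1 + 2 = 3 links.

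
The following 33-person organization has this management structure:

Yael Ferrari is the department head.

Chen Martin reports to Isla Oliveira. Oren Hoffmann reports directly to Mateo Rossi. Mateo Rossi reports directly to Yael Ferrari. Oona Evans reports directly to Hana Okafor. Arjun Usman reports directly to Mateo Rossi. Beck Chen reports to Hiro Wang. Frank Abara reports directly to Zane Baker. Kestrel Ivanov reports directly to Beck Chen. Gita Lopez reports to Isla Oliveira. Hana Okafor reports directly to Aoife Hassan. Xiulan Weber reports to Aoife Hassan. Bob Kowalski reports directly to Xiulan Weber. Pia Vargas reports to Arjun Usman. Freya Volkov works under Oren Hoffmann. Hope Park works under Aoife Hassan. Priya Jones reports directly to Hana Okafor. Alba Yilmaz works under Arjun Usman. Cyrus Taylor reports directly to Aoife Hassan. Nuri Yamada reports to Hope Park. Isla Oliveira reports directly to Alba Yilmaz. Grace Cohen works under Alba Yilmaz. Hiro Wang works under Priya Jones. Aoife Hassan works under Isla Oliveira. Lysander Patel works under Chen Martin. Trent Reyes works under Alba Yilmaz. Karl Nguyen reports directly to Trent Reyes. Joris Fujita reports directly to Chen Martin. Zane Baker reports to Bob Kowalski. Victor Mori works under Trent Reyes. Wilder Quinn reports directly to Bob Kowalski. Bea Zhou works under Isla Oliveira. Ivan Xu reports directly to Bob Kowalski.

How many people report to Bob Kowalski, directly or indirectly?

4

Bob Kowalski directly manages Wilder Quinn, Zane Baker, Ivan Xu. Wilder Quinn has no reports. Under Zane Baker: Frank Abara (1). Ivan Xu has no reports. So Bob Kowalski's organization is 3 direct reports plus everyone under them: 1 + 2 + 1 = 4.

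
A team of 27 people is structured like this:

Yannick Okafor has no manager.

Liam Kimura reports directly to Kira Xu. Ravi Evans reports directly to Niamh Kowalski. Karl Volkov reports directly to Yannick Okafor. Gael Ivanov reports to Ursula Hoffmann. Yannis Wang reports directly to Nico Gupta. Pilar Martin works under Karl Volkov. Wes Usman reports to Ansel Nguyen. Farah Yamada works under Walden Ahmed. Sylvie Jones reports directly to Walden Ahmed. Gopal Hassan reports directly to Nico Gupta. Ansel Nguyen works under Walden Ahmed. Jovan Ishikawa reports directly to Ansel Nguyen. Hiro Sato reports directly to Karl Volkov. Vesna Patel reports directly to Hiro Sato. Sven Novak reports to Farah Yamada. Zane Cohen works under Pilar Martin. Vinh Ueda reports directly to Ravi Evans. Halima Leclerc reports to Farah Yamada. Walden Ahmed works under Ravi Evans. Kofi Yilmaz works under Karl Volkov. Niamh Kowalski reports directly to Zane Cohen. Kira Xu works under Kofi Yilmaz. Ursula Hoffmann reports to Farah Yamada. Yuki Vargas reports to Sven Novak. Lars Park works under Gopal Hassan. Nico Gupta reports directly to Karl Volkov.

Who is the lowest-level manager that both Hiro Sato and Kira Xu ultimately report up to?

Hiro Sato's chain of managers is Karl Volkov, Yannick Okafor. Kira Xu's chain of managers is Kofi Yilmaz, Karl Volkov, Yannick Okafor. The first manager that appears in both chains is Karl Volkov.

Karl Volkov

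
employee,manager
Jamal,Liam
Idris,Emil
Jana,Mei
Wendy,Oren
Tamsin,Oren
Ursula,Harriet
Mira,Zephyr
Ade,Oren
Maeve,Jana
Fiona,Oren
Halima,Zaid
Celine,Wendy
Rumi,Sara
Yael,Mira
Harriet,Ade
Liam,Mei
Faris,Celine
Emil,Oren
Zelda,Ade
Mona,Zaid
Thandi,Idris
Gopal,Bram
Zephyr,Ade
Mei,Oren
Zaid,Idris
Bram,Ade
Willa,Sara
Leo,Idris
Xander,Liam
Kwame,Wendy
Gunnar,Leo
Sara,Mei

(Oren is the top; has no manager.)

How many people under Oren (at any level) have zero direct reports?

The people in Oren's organization with no one reporting to them are Fiona, Tamsin, Gopal, Zelda, Yael, Ursula, Faris, Kwame, Thandi, Mona, Halima, Gunnar, Maeve, Willa, Rumi, Xander, Jamal. That is 17.

17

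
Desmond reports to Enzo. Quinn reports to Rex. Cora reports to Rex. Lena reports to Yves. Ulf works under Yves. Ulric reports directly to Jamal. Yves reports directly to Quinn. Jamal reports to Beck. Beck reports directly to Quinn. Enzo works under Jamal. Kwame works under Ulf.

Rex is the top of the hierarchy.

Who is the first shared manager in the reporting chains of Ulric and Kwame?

Quinn

Ulric's chain of managers is Jamal, Beck, Quinn, Rex. Kwame's chain of managers is Ulf, Yves, Quinn, Rex. The first manager that appears in both chains is Quinn.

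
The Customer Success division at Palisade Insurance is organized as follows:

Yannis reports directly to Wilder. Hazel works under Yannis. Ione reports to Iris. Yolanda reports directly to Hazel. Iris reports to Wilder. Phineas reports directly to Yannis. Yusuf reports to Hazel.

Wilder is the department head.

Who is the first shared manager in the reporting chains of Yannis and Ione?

Wilder

Yannis's chain of managers is Wilder. Ione's chain of managers is Iris, Wilder. The first manager that appears in both chains is Wilder.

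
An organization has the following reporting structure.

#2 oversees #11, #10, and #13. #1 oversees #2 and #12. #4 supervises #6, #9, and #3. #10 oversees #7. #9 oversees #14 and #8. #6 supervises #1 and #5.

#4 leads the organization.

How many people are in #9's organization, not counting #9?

#9 directly manages #14, #8. #14 has no reports. #8 has no reports. So #9's organization is 2 direct reports plus everyone under them: 1 + 1 = 2.

2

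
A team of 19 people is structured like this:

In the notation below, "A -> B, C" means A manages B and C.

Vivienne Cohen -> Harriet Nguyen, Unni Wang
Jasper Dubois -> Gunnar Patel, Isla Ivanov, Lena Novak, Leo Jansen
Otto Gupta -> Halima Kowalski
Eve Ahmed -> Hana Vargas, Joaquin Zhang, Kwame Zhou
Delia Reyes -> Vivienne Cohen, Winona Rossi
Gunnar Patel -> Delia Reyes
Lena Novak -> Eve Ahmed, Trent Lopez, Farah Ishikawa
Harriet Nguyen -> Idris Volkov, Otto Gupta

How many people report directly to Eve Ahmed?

3

Eve Ahmed directly manages Hana Vargas, Joaquin Zhang, Kwame Zhou. That is 3 direct reports.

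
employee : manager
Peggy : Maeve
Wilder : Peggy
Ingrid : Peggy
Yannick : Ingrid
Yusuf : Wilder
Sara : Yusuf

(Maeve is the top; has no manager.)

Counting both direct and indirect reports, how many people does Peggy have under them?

Peggy directly manages Wilder, Ingrid. Under Wilder: Yusuf, Sara (2). Under Ingrid: Yannick (1). So Peggy's organization is 2 direct reports plus everyone under them: 3 + 2 = 5.

5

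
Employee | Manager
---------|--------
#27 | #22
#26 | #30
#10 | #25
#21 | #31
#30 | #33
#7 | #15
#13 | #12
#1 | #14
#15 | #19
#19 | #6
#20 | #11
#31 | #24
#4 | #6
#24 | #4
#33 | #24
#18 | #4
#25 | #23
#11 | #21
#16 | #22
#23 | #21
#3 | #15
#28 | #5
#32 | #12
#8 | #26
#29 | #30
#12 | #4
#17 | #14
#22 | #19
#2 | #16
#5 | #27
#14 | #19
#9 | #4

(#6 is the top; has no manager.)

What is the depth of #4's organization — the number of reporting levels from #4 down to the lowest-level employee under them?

6

The longest chain under #4 runs #4 → #24 → #31 → #21 → #23 → #25 → #10, which is 6 levels below #4.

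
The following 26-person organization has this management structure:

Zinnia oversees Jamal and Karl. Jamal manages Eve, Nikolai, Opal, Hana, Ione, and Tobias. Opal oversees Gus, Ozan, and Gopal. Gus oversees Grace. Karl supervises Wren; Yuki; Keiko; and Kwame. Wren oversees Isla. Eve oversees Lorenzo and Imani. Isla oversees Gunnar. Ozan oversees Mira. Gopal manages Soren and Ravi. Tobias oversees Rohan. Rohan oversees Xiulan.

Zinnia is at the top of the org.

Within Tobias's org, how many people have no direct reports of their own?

The only person in Tobias's organization with no one reporting to them is Xiulan. That is 1.

1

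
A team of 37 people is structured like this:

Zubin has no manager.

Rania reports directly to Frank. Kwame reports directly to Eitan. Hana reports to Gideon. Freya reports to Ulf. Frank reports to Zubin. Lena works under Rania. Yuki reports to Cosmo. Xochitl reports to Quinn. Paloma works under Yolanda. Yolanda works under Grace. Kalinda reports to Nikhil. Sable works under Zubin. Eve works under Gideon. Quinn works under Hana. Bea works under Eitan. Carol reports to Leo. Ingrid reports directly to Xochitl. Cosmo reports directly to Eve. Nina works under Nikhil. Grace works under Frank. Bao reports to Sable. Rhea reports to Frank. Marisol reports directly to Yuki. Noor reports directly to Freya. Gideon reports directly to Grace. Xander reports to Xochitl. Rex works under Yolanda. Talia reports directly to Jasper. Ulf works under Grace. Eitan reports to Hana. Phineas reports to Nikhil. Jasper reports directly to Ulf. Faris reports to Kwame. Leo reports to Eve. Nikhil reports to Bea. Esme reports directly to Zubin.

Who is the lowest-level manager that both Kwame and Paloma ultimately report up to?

Kwame's chain of managers is Eitan, Hana, Gideon, Grace, Frank, Zubin. Paloma's chain of managers is Yolanda, Grace, Frank, Zubin. The first manager that appears in both chains is Grace.

Grace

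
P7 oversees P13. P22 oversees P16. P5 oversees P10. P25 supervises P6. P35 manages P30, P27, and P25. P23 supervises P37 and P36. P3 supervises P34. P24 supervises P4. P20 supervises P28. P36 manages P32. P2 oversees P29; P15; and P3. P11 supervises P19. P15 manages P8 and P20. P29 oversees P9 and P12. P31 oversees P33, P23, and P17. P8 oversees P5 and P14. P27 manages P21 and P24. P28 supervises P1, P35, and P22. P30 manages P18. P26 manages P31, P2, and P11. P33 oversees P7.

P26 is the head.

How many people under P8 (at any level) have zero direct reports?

The people in P8's organization with no one reporting to them are P14, P10. That is 2.

2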